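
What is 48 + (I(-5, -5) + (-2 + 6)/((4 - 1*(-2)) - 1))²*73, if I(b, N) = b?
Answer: 33393/25 ≈ 1335.7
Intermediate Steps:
48 + (I(-5, -5) + (-2 + 6)/((4 - 1*(-2)) - 1))²*73 = 48 + (-5 + (-2 + 6)/((4 - 1*(-2)) - 1))²*73 = 48 + (-5 + 4/((4 + 2) - 1))²*73 = 48 + (-5 + 4/(6 - 1))²*73 = 48 + (-5 + 4/5)²*73 = 48 + (-5 + 4*(⅕))²*73 = 48 + (-5 + ⅘)²*73 = 48 + (-21/5)²*73 = 48 + (441/25)*73 = 48 + 32193/25 = 33393/25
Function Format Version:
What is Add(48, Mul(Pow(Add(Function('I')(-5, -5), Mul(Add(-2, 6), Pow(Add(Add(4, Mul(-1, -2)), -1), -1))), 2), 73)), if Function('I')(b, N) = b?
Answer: Rational(33393, 25) ≈ 1335.7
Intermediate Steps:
Add(48, Mul(Pow(Add(Function('I')(-5, -5), Mul(Add(-2, 6), Pow(Add(Add(4, Mul(-1, -2)), -1), -1))), 2), 73)) = Add(48, Mul(Pow(Add(-5, Mul(Add(-2, 6), Pow(Add(Add(4, Mul(-1, -2)), -1), -1))), 2), 73)) = Add(48, Mul(Pow(Add(-5, Mul(4, Pow(Add(Add(4, 2), -1), -1))), 2), 73)) = Add(48, Mul(Pow(Add(-5, Mul(4, Pow(Add(6, -1), -1))), 2), 73)) = Add(48, Mul(Pow(Add(-5, Mul(4, Pow(5, -1))), 2), 73)) = Add(48, Mul(Pow(Add(-5, Mul(4, Rational(1, 5))), 2), 73)) = Add(48, Mul(Pow(Add(-5, Rational(4, 5)), 2), 73)) = Add(48, Mul(Pow(Rational(-21, 5), 2), 73)) = Add(48, Mul(Rational(441, 25), 73)) = Add(48, Rational(32193, 25)) = Rational(33393, 25)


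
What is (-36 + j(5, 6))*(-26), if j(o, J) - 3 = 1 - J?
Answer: 988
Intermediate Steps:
j(o, J) = 4 - J (j(o, J) = 3 + (1 - J) = 4 - J)
(-36 + j(5, 6))*(-26) = (-36 + (4 - 1*6))*(-26) = (-36 + (4 - 6))*(-26) = (-36 - 2)*(-26) = -38*(-26) = 988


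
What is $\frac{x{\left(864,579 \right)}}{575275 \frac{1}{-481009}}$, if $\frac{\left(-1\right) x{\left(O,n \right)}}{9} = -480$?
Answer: $- \frac{415591776}{115055} \approx -3612.1$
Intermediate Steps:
$x{\left(O,n \right)} = 4320$ ($x{\left(O,n \right)} = \left(-9\right) \left(-480\right) = 4320$)
$\frac{x{\left(864,579 \right)}}{575275 \frac{1}{-481009}} = \frac{4320}{575275 \frac{1}{-481009}} = \frac{4320}{575275 \left(- \frac{1}{481009}\right)} = \frac{4320}{- \frac{575275}{481009}} = 4320 \left(- \frac{481009}{575275}\right) = - \frac{415591776}{115055}$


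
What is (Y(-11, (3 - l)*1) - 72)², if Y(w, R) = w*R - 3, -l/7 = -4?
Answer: 40000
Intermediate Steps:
l = 28 (l = -7*(-4) = 28)
Y(w, R) = -3 + R*w (Y(w, R) = R*w - 3 = -3 + R*w)
(Y(-11, (3 - l)*1) - 72)² = ((-3 + ((3 - 1*28)*1)*(-11)) - 72)² = ((-3 + ((3 - 28)*1)*(-11)) - 72)² = ((-3 - 25*1*(-11)) - 72)² = ((-3 - 25*(-11)) - 72)² = ((-3 + 275) - 72)² = (272 - 72)² = 200² = 40000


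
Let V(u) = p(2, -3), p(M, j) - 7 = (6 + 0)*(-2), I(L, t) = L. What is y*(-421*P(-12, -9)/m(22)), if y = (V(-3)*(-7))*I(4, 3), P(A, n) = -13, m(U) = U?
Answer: 383110/11 ≈ 34828.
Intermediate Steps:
p(M, j) = -5 (p(M, j) = 7 + (6 + 0)*(-2) = 7 + 6*(-2) = 7 - 12 = -5)
V(u) = -5
y = 140 (y = -5*(-7)*4 = 35*4 = 140)
y*(-421*P(-12, -9)/m(22)) = 140*(-421/(22/(-13))) = 140*(-421/(22*(-1/13))) = 140*(-421/(-22/13)) = 140*(-421*(-13/22)) = 140*(5473/22) = 383110/11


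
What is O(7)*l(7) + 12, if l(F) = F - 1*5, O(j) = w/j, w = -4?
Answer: 76/7 ≈ 10.857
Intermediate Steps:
O(j) = -4/j
l(F) = -5 + F (l(F) = F - 5 = -5 + F)
O(7)*l(7) + 12 = (-4/7)*(-5 + 7) + 12 = -4*⅐*2 + 12 = -4/7*2 + 12 = -8/7 + 12 = 76/7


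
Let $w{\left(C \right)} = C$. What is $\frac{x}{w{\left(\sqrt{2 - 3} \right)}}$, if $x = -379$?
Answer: $379 i \approx 379.0 i$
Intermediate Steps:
$\frac{x}{w{\left(\sqrt{2 - 3} \right)}} = - \frac{379}{\sqrt{2 - 3}} = - \frac{379}{\sqrt{-1}} = - \frac{379}{i} = - 379 \left(- i\right) = 379 i$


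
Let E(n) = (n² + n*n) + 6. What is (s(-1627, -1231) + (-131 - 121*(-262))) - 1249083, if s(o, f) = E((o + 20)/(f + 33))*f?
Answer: -882168249315/717602 ≈ -1.2293e+6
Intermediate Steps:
E(n) = 6 + 2*n² (E(n) = (n² + n²) + 6 = 2*n² + 6 = 6 + 2*n²)
s(o, f) = f*(6 + 2*(20 + o)²/(33 + f)²) (s(o, f) = (6 + 2*((o + 20)/(f + 33))²)*f = (6 + 2*((20 + o)/(33 + f))²)*f = (6 + 2*((20 + o)²/(33 + f)²))*f = (6 + 2*(20 + o)²/(33 + f)²)*f = f*(6 + 2*(20 + o)²/(33 + f)²))
(s(-1627, -1231) + (-131 - 121*(-262))) - 1249083 = ((6*(-1231) + 2*(-1231)*(20 - 1627)²/(33 - 1231)²) + (-131 - 121*(-262))) - 1249083 = ((-7386 + 2*(-1231)*(-1607)²/(-1198)²) + (-131 + 31702)) - 1249083 = ((-7386 + 2*(-1231)*2582449*(1/1435204)) + 31571) - 1249083 = ((-7386 - 3178994719/717602) + 31571) - 1249083 = (-8479203091/717602 + 31571) - 1249083 = 14176209651/717602 - 1249083 = -882168249315/717602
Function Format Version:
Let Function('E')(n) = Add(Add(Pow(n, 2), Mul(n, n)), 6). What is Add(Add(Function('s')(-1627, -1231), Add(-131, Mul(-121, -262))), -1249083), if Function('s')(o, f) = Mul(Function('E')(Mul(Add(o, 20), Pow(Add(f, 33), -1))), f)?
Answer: Rational(-882168249315, 717602) ≈ -1.2293e+6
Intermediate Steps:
Function('E')(n) = Add(6, Mul(2, Pow(n, 2))) (Function('E')(n) = Add(Add(Pow(n, 2), Pow(n, 2)), 6) = Add(Mul(2, Pow(n, 2)), 6) = Add(6, Mul(2, Pow(n, 2))))
Function('s')(o, f) = Mul(f, Add(6, Mul(2, Pow(Add(20, o), 2), Pow(Add(33, f), -2)))) (Function('s')(o, f) = Mul(Add(6, Mul(2, Pow(Mul(Add(o, 20), Pow(Add(f, 33), -1)), 2))), f) = Mul(Add(6, Mul(2, Pow(Mul(Add(20, o), Pow(Add(33, f), -1)), 2))), f) = Mul(Add(6, Mul(2, Pow(Mul(Pow(Add(33, f), -1), Add(20, o)), 2))), f) = Mul(Add(6, Mul(2, Mul(Pow(Add(20, o), 2), Pow(Add(33, f), -2)))), f) = Mul(Add(6, Mul(2, Pow(Add(20, o), 2), Pow(Add(33, f), -2))), f) = Mul(f, Add(6, Mul(2, Pow(Add(20, o), 2), Pow(Add(33, f), -2)))))
Add(Add(Function('s')(-1627, -1231), Add(-131, Mul(-121, -262))), -1249083) = Add(Add(Add(Mul(6, -1231), Mul(2, -1231, Pow(Add(20, -1627), 2), Pow(Add(33, -1231), -2))), Add(-131, Mul(-121, -262))), -1249083) = Add(Add(Add(-7386, Mul(2, -1231, Pow(-1607, 2), Pow(-1198, -2))), Add(-131, 31702)), -1249083) = Add(Add(Add(-7386, Mul(2, -1231, 2582449, Rational(1, 1435204))), 31571), -1249083) = Add(Add(Add(-7386, Rational(-3178994719, 717602)), 31571), -1249083) = Add(Add(Rational(-8479203091, 717602), 31571), -1249083) = Add(Rational(14176209651, 717602), -1249083) = Rational(-882168249315, 717602)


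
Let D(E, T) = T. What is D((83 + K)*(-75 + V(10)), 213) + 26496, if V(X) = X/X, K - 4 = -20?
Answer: 26709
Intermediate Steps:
K = -16 (K = 4 - 20 = -16)
V(X) = 1
D((83 + K)*(-75 + V(10)), 213) + 26496 = 213 + 26496 = 26709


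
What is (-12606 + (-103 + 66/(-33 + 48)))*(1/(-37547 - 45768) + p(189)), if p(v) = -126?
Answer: 666844825393/416575 ≈ 1.6008e+6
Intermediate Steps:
(-12606 + (-103 + 66/(-33 + 48)))*(1/(-37547 - 45768) + p(189)) = (-12606 + (-103 + 66/(-33 + 48)))*(1/(-37547 - 45768) - 126) = (-12606 + (-103 + 66/15))*(1/(-83315) - 126) = (-12606 + (-103 + 66*(1/15)))*(-1/83315 - 126) = (-12606 + (-103 + 22/5))*(-10497691/83315) = (-12606 - 493/5)*(-10497691/83315) = -63523/5*(-10497691/83315) = 666844825393/416575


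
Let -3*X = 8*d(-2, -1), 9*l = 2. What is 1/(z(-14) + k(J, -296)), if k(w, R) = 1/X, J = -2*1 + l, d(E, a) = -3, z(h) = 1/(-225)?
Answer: 1800/217 ≈ 8.2949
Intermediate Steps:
l = 2/9 (l = (⅑)*2 = 2/9 ≈ 0.22222)
z(h) = -1/225
J = -16/9 (J = -2*1 + 2/9 = -2 + 2/9 = -16/9 ≈ -1.7778)
X = 8 (X = -8*(-3)/3 = -⅓*(-24) = 8)
k(w, R) = ⅛ (k(w, R) = 1/8 = ⅛)
1/(z(-14) + k(J, -296)) = 1/(-1/225 + ⅛) = 1/(217/1800) = 1800/217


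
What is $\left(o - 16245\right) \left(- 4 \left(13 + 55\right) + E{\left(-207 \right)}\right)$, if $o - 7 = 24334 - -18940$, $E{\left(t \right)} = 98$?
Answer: $-4704264$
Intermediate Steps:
$o = 43281$ ($o = 7 + \left(24334 - -18940\right) = 7 + \left(24334 + 18940\right) = 7 + 43274 = 43281$)
$\left(o - 16245\right) \left(- 4 \left(13 + 55\right) + E{\left(-207 \right)}\right) = \left(43281 - 16245\right) \left(- 4 \left(13 + 55\right) + 98\right) = 27036 \left(\left(-4\right) 68 + 98\right) = 27036 \left(-272 + 98\right) = 27036 \left(-174\right) = -4704264$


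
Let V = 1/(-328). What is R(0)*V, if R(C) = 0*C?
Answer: 0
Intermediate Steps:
V = -1/328 ≈ -0.0030488
R(C) = 0
R(0)*V = 0*(-1/328) = 0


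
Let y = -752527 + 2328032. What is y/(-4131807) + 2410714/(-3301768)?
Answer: -7581278486519/6821134067388 ≈ -1.1114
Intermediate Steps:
y = 1575505
y/(-4131807) + 2410714/(-3301768) = 1575505/(-4131807) + 2410714/(-3301768) = 1575505*(-1/4131807) + 2410714*(-1/3301768) = -1575505/4131807 - 1205357/1650884 = -7581278486519/6821134067388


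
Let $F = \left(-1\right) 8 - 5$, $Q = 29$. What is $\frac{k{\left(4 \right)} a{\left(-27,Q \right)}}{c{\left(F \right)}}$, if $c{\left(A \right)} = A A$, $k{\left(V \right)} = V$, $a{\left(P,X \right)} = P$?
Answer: $- \frac{108}{169} \approx -0.63905$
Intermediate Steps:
$F = -13$ ($F = -8 - 5 = -13$)
$c{\left(A \right)} = A^{2}$
$\frac{k{\left(4 \right)} a{\left(-27,Q \right)}}{c{\left(F \right)}} = \frac{4 \left(-27\right)}{\left(-13\right)^{2}} = - \frac{108}{169}$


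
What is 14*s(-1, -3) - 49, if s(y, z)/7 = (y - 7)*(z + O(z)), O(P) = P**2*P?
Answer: 23471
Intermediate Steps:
O(P) = P**3
s(y, z) = 7*(-7 + y)*(z + z**3) (s(y, z) = 7*((y - 7)*(z + z**3)) = 7*((-7 + y)*(z + z**3)) = 7*(-7 + y)*(z + z**3))
14*s(-1, -3) - 49 = 14*(7*(-3)*(-7 - 1 - 7*(-3)**2 - 1*(-3)**2)) - 49 = 14*(7*(-3)*(-7 - 1 - 7*9 - 1*9)) - 49 = 14*(7*(-3)*(-7 - 1 - 63 - 9)) - 49 = 14*(7*(-3)*(-80)) - 49 = 14*1680 - 49 = 23520 - 49 = 23471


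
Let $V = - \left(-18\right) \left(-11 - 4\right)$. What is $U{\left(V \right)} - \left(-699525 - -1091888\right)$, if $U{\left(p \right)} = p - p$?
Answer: $-392363$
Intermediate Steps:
$V = -270$ ($V = - \left(-18\right) \left(-15\right) = \left(-1\right) 270 = -270$)
$U{\left(p \right)} = 0$
$U{\left(V \right)} - \left(-699525 - -1091888\right) = 0 - \left(-699525 - -1091888\right) = 0 - \left(-699525 + 1091888\right) = 0 - 392363 = -392363$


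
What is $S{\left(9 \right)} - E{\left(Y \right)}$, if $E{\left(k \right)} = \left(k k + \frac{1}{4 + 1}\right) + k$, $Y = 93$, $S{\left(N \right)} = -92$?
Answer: $- \frac{44171}{5} \approx -8834.2$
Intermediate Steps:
$E{\left(k \right)} = \frac{1}{5} + k + k^{2}$ ($E{\left(k \right)} = \left(k^{2} + \frac{1}{5}\right) + k = \left(\frac{1}{5} + k^{2}\right) + k = \frac{1}{5} + k + k^{2}$)
$S{\left(9 \right)} - E{\left(Y \right)} = -92 - \left(\frac{1}{5} + 93 + 93^{2}\right) = -92 - \left(\frac{1}{5} + 93 + 8649\right) = -92 - \frac{43711}{5} = - \frac{44171}{5}$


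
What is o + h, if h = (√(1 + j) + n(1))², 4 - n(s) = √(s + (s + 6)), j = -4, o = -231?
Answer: -231 + (4 - 2*√2 + I*√3)² ≈ -232.63 + 4.0584*I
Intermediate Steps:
n(s) = 4 - √(6 + 2*s) (n(s) = 4 - √(s + (s + 6)) = 4 - √(s + (6 + s)) = 4 - √(6 + 2*s))
h = (4 - 2*√2 + I*√3)² (h = (√(1 - 4) + (4 - √(6 + 2*1)))² = (√(-3) + (4 - √(6 + 2)))² = (I*√3 + (4 - √8))² = (I*√3 + (4 - 2*√2))² = (4 - 2*√2 + I*√3)² ≈ -1.6274 + 4.0584*I)
o + h = -231 + (4 - 2*√2 + I*√3)²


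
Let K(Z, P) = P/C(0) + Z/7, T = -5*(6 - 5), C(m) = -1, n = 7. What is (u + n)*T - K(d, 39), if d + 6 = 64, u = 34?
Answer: -1220/7 ≈ -174.29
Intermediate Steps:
T = -5 (T = -5*1 = -5)
d = 58 (d = -6 + 64 = 58)
K(Z, P) = -P + Z/7 (K(Z, P) = P/(-1) + Z/7 = P*(-1) + Z*(⅐) = -P + Z/7)
(u + n)*T - K(d, 39) = (34 + 7)*(-5) - (-1*39 + (⅐)*58) = 41*(-5) - (-39 + 58/7) = -205 - 1*(-215/7) = -205 + 215/7 = -1220/7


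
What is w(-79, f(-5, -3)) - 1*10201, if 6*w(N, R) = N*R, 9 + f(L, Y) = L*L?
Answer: -31235/3 ≈ -10412.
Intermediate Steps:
f(L, Y) = -9 + L**2 (f(L, Y) = -9 + L*L = -9 + L**2)
w(N, R) = N*R/6 (w(N, R) = (N*R)/6 = N*R/6)
w(-79, f(-5, -3)) - 1*10201 = (1/6)*(-79)*(-9 + (-5)**2) - 1*10201 = (1/6)*(-79)*(-9 + 25) - 10201 = (1/6)*(-79)*16 - 10201 = -632/3 - 10201 = -31235/3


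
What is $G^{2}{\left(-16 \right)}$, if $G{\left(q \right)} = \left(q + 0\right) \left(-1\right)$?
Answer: $256$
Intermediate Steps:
$G{\left(q \right)} = - q$ ($G{\left(q \right)} = q \left(-1\right) = - q$)
$G^{2}{\left(-16 \right)} = \left(\left(-1\right) \left(-16\right)\right)^{2} = 16^{2} = 256$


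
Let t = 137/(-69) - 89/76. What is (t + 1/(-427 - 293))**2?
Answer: 987274742689/98998329600 ≈ 9.9726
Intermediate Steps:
t = -16553/5244 (t = 137*(-1/69) - 89*1/76 = -137/69 - 89/76 = -16553/5244 ≈ -3.1566)
(t + 1/(-427 - 293))**2 = (-16553/5244 + 1/(-427 - 293))**2 = (-16553/5244 + 1/(-720))**2 = (-16553/5244 - 1/720)**2 = (-993617/314640)**2 = 987274742689/98998329600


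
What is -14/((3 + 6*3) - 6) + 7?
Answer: 91/15 ≈ 6.0667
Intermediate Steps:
-14/((3 + 6*3) - 6) + 7 = -14/((3 + 18) - 6) + 7 = -14/(21 - 6) + 7 = -14/15 + 7 = 91/15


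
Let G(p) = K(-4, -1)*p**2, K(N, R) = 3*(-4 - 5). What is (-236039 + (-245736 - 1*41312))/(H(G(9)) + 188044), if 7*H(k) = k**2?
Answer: -3661609/6099277 ≈ -0.60034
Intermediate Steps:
K(N, R) = -27 (K(N, R) = 3*(-9) = -27)
G(p) = -27*p**2
H(k) = k**2/7
(-236039 + (-245736 - 1*41312))/(H(G(9)) + 188044) = (-236039 + (-245736 - 1*41312))/((-27*9**2)**2/7 + 188044) = (-236039 + (-245736 - 41312))/((-27*81)**2/7 + 188044) = (-236039 - 287048)/((1/7)*(-2187)**2 + 188044) = -523087/((1/7)*4782969 + 188044) = -523087/(4782969/7 + 188044) = -523087/6099277/7 = -523087*7/6099277 = -3661609/6099277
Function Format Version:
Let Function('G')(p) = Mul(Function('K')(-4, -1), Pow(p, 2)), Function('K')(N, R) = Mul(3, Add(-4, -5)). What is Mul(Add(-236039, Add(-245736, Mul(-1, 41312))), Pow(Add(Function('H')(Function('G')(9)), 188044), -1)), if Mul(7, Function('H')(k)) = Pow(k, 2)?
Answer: Rational(-3661609, 6099277) ≈ -0.60034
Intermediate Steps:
Function('K')(N, R) = -27 (Function('K')(N, R) = Mul(3, -9) = -27)
Function('G')(p) = Mul(-27, Pow(p, 2))
Function('H')(k) = Mul(Rational(1, 7), Pow(k, 2))
Mul(Add(-236039, Add(-245736, Mul(-1, 41312))), Pow(Add(Function('H')(Function('G')(9)), 188044), -1)) = Mul(Add(-236039, Add(-245736, Mul(-1, 41312))), Pow(Add(Mul(Rational(1, 7), Pow(Mul(-27, Pow(9, 2)), 2)), 188044), -1)) = Mul(Add(-236039, Add(-245736, -41312)), Pow(Add(Mul(Rational(1, 7), Pow(Mul(-27, 81), 2)), 188044), -1)) = Mul(Add(-236039, -287048), Pow(Add(Mul(Rational(1, 7), Pow(-2187, 2)), 188044), -1)) = Mul(-523087, Pow(Add(Mul(Rational(1, 7), 4782969), 188044), -1)) = Mul(-523087, Pow(Add(Rational(4782969, 7), 188044), -1)) = Mul(-523087, Pow(Rational(6099277, 7), -1)) = Mul(-523087, Rational(7, 6099277)) = Rational(-3661609, 6099277)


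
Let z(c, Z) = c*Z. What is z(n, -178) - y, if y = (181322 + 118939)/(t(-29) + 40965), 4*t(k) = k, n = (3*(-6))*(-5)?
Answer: -2625773664/163831 ≈ -16027.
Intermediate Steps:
n = 90 (n = -18*(-5) = 90)
t(k) = k/4
z(c, Z) = Z*c
y = 1201044/163831 (y = (181322 + 118939)/((¼)*(-29) + 40965) = 300261/(-29/4 + 40965) = 300261/(163831/4) = 300261*(4/163831) = 1201044/163831 ≈ 7.3310)
z(n, -178) - y = -178*90 - 1*1201044/163831 = -16020 - 1201044/163831 = -2625773664/163831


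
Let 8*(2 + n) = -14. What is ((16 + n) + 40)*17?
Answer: 3553/4 ≈ 888.25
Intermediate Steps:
n = -15/4 (n = -2 + (⅛)*(-14) = -2 - 7/4 = -15/4 ≈ -3.7500)
((16 + n) + 40)*17 = ((16 - 15/4) + 40)*17 = (49/4 + 40)*17 = (209/4)*17 = 3553/4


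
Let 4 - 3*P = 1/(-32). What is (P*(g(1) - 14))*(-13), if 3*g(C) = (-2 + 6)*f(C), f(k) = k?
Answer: 10621/48 ≈ 221.27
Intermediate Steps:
P = 43/32 (P = 4/3 - 1/3/(-32) = 4/3 - 1/3*(-1/32) = 4/3 + 1/96 = 43/32 ≈ 1.3438)
g(C) = 4*C/3 (g(C) = ((-2 + 6)*C)/3 = (4*C)/3 = 4*C/3)
(P*(g(1) - 14))*(-13) = (43*((4/3)*1 - 14)/32)*(-13) = (43*(4/3 - 14)/32)*(-13) = ((43/32)*(-38/3))*(-13) = -817/48*(-13) = 10621/48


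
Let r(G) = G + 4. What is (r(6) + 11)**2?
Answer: 441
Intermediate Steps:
r(G) = 4 + G
(r(6) + 11)**2 = ((4 + 6) + 11)**2 = (10 + 11)**2 = 21**2 = 441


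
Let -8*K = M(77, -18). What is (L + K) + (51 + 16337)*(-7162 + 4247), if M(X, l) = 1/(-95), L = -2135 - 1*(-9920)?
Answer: -36300058599/760 ≈ -4.7763e+7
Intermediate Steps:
L = 7785 (L = -2135 + 9920 = 7785)
M(X, l) = -1/95
K = 1/760 (K = -⅛*(-1/95) = 1/760 ≈ 0.0013158)
(L + K) + (51 + 16337)*(-7162 + 4247) = (7785 + 1/760) + (51 + 16337)*(-7162 + 4247) = 5916601/760 + 16388*(-2915) = 5916601/760 - 47771020 = -36300058599/760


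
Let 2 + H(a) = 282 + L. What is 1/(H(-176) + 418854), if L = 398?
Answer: 1/419532 ≈ 2.3836e-6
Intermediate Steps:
H(a) = 678 (H(a) = -2 + (282 + 398) = -2 + 680 = 678)
1/(H(-176) + 418854) = 1/(678 + 418854) = 1/419532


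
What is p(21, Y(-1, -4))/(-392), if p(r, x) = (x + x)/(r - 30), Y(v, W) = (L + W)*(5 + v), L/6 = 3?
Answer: 2/63 ≈ 0.031746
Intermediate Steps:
L = 18 (L = 6*3 = 18)
Y(v, W) = (5 + v)*(18 + W) (Y(v, W) = (18 + W)*(5 + v) = (5 + v)*(18 + W))
p(r, x) = 2*x/(-30 + r) (p(r, x) = (2*x)/(-30 + r) = 2*x/(-30 + r))
p(21, Y(-1, -4))/(-392) = (2*(90 + 5*(-4) + 18*(-1) - 4*(-1))/(-30 + 21))/(-392) = (2*(90 - 20 - 18 + 4)/(-9))*(-1/392) = (2*56*(-⅑))*(-1/392) = -112/9*(-1/392) = 2/63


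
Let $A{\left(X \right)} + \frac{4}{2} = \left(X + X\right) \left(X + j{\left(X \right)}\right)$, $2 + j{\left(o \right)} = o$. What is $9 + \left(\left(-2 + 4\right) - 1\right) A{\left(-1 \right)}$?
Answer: $15$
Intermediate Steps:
$j{\left(o \right)} = -2 + o$
$A{\left(X \right)} = -2 + 2 X \left(-2 + 2 X\right)$ ($A{\left(X \right)} = -2 + \left(X + X\right) \left(X + \left(-2 + X\right)\right) = -2 + 2 X \left(-2 + 2 X\right)$)
$9 + \left(\left(-2 + 4\right) - 1\right) A{\left(-1 \right)} = 9 + \left(\left(-2 + 4\right) - 1\right) \left(-2 - -4 + 4 \left(-1\right)^{2}\right) = 9 + \left(2 - 1\right) \left(-2 + 4 + 4 \cdot 1\right) = 9 + 1 \left(-2 + 4 + 4\right) = 9 + 1 \cdot 6 = 9 + 6 = 15$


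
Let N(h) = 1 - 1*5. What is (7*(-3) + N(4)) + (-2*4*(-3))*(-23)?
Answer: -577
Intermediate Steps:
N(h) = -4 (N(h) = 1 - 5 = -4)
(7*(-3) + N(4)) + (-2*4*(-3))*(-23) = (7*(-3) - 4) + (-2*4*(-3))*(-23) = (-21 - 4) - 8*(-3)*(-23) = -25 + 24*(-23) = -25 - 552 = -577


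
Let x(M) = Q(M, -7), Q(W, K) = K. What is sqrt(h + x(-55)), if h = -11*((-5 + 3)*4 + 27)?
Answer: 6*I*sqrt(6) ≈ 14.697*I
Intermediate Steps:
x(M) = -7
h = -209 (h = -11*(-2*4 + 27) = -11*(-8 + 27) = -11*19 = -209)
sqrt(h + x(-55)) = sqrt(-209 - 7) = sqrt(-216) = 6*I*sqrt(6)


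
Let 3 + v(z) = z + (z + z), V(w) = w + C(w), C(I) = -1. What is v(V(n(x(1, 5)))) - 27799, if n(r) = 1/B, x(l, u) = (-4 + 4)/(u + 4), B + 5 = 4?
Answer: -27808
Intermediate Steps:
B = -1 (B = -5 + 4 = -1)
x(l, u) = 0 (x(l, u) = 0/(4 + u) = 0)
n(r) = -1 (n(r) = 1/(-1) = -1)
V(w) = -1 + w (V(w) = w - 1 = -1 + w)
v(z) = -3 + 3*z (v(z) = -3 + (z + (z + z)) = -3 + (z + 2*z) = -3 + 3*z)
v(V(n(x(1, 5)))) - 27799 = (-3 + 3*(-1 - 1)) - 27799 = (-3 + 3*(-2)) - 27799 = (-3 - 6) - 27799 = -9 - 27799 = -27808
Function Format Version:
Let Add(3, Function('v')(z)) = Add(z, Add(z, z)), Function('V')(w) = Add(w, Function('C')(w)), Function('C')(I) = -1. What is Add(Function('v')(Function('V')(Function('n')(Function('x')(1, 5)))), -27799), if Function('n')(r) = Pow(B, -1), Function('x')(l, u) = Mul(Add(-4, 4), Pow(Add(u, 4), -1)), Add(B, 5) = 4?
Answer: -27808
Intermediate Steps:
B = -1 (B = Add(-5, 4) = -1)
Function('x')(l, u) = 0 (Function('x')(l, u) = Mul(0, Pow(Add(4, u), -1)) = 0)
Function('n')(r) = -1 (Function('n')(r) = Pow(-1, -1) = -1)
Function('V')(w) = Add(-1, w) (Function('V')(w) = Add(w, -1) = Add(-1, w))
Function('v')(z) = Add(-3, Mul(3, z)) (Function('v')(z) = Add(-3, Add(z, Add(z, z))) = Add(-3, Add(z, Mul(2, z))) = Add(-3, Mul(3, z)))
Add(Function('v')(Function('V')(Function('n')(Function('x')(1, 5)))), -27799) = Add(Add(-3, Mul(3, Add(-1, -1))), -27799) = Add(Add(-3, Mul(3, -2)), -27799) = Add(Add(-3, -6), -27799) = Add(-9, -27799) = -27808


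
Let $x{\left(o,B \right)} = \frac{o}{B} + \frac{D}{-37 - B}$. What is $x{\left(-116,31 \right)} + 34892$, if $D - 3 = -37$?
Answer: $\frac{2163103}{62} \approx 34889.0$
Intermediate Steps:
$D = -34$ ($D = 3 - 37 = -34$)
$x{\left(o,B \right)} = - \frac{34}{-37 - B} + \frac{o}{B}$ ($x{\left(o,B \right)} = \frac{o}{B} - \frac{34}{-37 - B} = - \frac{34}{-37 - B} + \frac{o}{B}$)
$x{\left(-116,31 \right)} + 34892 = \frac{34 \cdot 31 + 37 \left(-116\right) + 31 \left(-116\right)}{31 \left(37 + 31\right)} + 34892 = \frac{1054 - 4292 - 3596}{31 \cdot 68} + 34892 = \frac{1}{31} \cdot \frac{1}{68} \left(-6834\right) + 34892 = - \frac{201}{62} + 34892 = \frac{2163103}{62}$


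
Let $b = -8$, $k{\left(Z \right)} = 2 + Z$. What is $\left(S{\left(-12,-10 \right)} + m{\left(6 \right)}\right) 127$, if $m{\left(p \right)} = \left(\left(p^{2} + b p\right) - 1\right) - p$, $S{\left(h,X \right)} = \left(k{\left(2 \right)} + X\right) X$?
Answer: $5207$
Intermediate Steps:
$S{\left(h,X \right)} = X \left(4 + X\right)$ ($S{\left(h,X \right)} = \left(\left(2 + 2\right) + X\right) X = \left(4 + X\right) X = X \left(4 + X\right)$)
$m{\left(p \right)} = -1 + p^{2} - 9 p$ ($m{\left(p \right)} = \left(\left(p^{2} - 8 p\right) - 1\right) - p = \left(-1 + p^{2} - 8 p\right) - p = -1 + p^{2} - 9 p$)
$\left(S{\left(-12,-10 \right)} + m{\left(6 \right)}\right) 127 = \left(- 10 \left(4 - 10\right) - \left(55 - 36\right)\right) 127 = \left(\left(-10\right) \left(-6\right) - 19\right) 127 = \left(60 - 19\right) 127 = 41 \cdot 127 = 5207$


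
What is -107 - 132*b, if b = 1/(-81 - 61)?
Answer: -7531/71 ≈ -106.07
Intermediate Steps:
b = -1/142 (b = 1/(-142) = -1/142 ≈ -0.0070423)
-107 - 132*b = -107 - 132*(-1/142) = -107 + 66/71 = -7531/71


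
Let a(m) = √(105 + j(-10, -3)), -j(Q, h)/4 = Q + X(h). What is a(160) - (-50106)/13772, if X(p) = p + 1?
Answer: 25053/6886 + 3*√17 ≈ 16.008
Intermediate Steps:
X(p) = 1 + p
j(Q, h) = -4 - 4*Q - 4*h (j(Q, h) = -4*(Q + (1 + h)) = -4*(1 + Q + h) = -4 - 4*Q - 4*h)
a(m) = 3*√17 (a(m) = √(105 + (-4 - 4*(-10) - 4*(-3))) = √(105 + (-4 + 40 + 12)) = √(105 + 48) = √153 = 3*√17)
a(160) - (-50106)/13772 = 3*√17 - (-50106)/13772 = 3*√17 - 1*(-25053/6886) = 3*√17 + 25053/6886 = 25053/6886 + 3*√17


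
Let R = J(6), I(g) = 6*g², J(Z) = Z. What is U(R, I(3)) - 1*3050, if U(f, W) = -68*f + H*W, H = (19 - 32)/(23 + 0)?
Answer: -80236/23 ≈ -3488.5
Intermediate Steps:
H = -13/23 ≈ -0.56522
R = 6
U(f, W) = -68*f - 13*W/23
U(R, I(3)) - 1*3050 = (-68*6 - 78*3²/23) - 1*3050 = (-408 - 78*9/23) - 3050 = (-408 - 13/23*54) - 3050 = (-408 - 702/23) - 3050 = -10086/23 - 3050 = -80236/23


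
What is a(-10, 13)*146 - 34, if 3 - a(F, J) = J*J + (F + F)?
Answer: -21350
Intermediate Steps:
a(F, J) = 3 - J² - 2*F (a(F, J) = 3 - (J*J + (F + F)) = 3 - (J² + 2*F) = 3 + (-J² - 2*F) = 3 - J² - 2*F)
a(-10, 13)*146 - 34 = (3 - 1*13² - 2*(-10))*146 - 34 = (3 - 1*169 + 20)*146 - 34 = (3 - 169 + 20)*146 - 34 = -146*146 - 34 = -21316 - 34 = -21350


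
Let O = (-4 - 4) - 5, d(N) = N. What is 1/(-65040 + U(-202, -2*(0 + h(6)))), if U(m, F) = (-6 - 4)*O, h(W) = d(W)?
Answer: -1/64910 ≈ -1.5406e-5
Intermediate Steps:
h(W) = W
O = -13 (O = -8 - 5 = -13)
U(m, F) = 130 (U(m, F) = (-6 - 4)*(-13) = -10*(-13) = 130)
1/(-65040 + U(-202, -2*(0 + h(6)))) = 1/(-65040 + 130) = 1/(-64910) = -1/64910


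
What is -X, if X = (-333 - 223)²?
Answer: -309136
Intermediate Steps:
X = 309136 (X = (-556)² = 309136)
-X = -1*309136 = -309136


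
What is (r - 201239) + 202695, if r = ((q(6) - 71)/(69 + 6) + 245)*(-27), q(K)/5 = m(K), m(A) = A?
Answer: -128606/25 ≈ -5144.2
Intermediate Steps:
q(K) = 5*K
r = -165006/25 (r = ((5*6 - 71)/(69 + 6) + 245)*(-27) = ((30 - 71)/75 + 245)*(-27) = (-41*1/75 + 245)*(-27) = (-41/75 + 245)*(-27) = (18334/75)*(-27) = -165006/25 ≈ -6600.2)
(r - 201239) + 202695 = (-165006/25 - 201239) + 202695 = -5195981/25 + 202695 = -128606/25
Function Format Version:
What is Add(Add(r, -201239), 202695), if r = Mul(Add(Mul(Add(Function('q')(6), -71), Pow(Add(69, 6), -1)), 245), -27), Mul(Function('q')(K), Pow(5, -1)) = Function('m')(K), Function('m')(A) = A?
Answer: Rational(-128606, 25) ≈ -5144.2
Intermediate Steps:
Function('q')(K) = Mul(5, K)
r = Rational(-165006, 25) (r = Mul(Add(Mul(Add(Mul(5, 6), -71), Pow(Add(69, 6), -1)), 245), -27) = Mul(Add(Mul(Add(30, -71), Pow(75, -1)), 245), -27) = Mul(Add(Mul(-41, Rational(1, 75)), 245), -27) = Mul(Add(Rational(-41, 75), 245), -27) = Mul(Rational(18334, 75), -27) = Rational(-165006, 25) ≈ -6600.2)
Add(Add(r, -201239), 202695) = Add(Add(Rational(-165006, 25), -201239), 202695) = Add(Rational(-5195981, 25), 202695) = Rational(-128606, 25)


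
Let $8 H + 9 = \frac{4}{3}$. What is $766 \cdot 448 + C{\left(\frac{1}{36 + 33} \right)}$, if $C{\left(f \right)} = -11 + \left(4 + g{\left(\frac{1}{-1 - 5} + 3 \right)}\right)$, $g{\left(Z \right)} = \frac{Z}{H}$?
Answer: $\frac{7892635}{23} \approx 3.4316 \cdot 10^{5}$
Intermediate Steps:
$H = - \frac{23}{24}$ ($H = - \frac{9}{8} + \frac{4 \cdot \frac{1}{3}}{8} = - \frac{9}{8} + \frac{1}{8} \cdot \frac{4}{3} = - \frac{9}{8} + \frac{1}{6} = - \frac{23}{24} \approx -0.95833$)
$g{\left(Z \right)} = - \frac{24 Z}{23}$ ($g{\left(Z \right)} = \frac{Z}{- \frac{23}{24}} = Z \left(- \frac{24}{23}\right) = - \frac{24 Z}{23}$)
$C{\left(f \right)} = - \frac{229}{23}$ ($C{\left(f \right)} = -11 + \left(4 - \frac{24 \left(\frac{1}{-1 - 5} + 3\right)}{23}\right) = -11 + \left(4 - \frac{24 \left(\frac{1}{-6} + 3\right)}{23}\right) = -11 + \left(4 - \frac{24 \left(- \frac{1}{6} + 3\right)}{23}\right) = -11 + \left(4 - \frac{68}{23}\right) = -11 + \frac{24}{23} = - \frac{229}{23}$)
$766 \cdot 448 + C{\left(\frac{1}{36 + 33} \right)} = 766 \cdot 448 - \frac{229}{23} = 343168 - \frac{229}{23} = \frac{7892635}{23}$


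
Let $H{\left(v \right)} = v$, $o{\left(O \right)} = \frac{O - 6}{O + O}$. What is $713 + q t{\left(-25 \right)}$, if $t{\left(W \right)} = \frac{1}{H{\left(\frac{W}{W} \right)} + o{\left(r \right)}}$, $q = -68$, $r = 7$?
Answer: $\frac{9743}{15} \approx 649.53$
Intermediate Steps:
$o{\left(O \right)} = \frac{-6 + O}{2 O}$
$t{\left(W \right)} = \frac{14}{15}$ ($t{\left(W \right)} = \frac{1}{\frac{W}{W} + \frac{-6 + 7}{2 \cdot 7}} = \frac{1}{1 + \frac{1}{2} \cdot \frac{1}{7} \cdot 1} = \frac{1}{1 + \frac{1}{14}} = \frac{1}{\frac{15}{14}} = \frac{14}{15}$)
$713 + q t{\left(-25 \right)} = 713 - \frac{952}{15} = \frac{9743}{15}$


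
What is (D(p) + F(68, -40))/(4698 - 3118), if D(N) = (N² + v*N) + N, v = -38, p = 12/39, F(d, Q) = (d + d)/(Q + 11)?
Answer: -19579/1935895 ≈ -0.010114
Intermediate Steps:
F(d, Q) = 2*d/(11 + Q) (F(d, Q) = (2*d)/(11 + Q) = 2*d/(11 + Q))
p = 4/13 (p = 12*(1/39) = 4/13 ≈ 0.30769)
D(N) = N² - 37*N (D(N) = (N² - 38*N) + N = N² - 37*N)
(D(p) + F(68, -40))/(4698 - 3118) = (4*(-37 + 4/13)/13 + 2*68/(11 - 40))/(4698 - 3118) = ((4/13)*(-477/13) + 2*68/(-29))/1580 = (-1908/169 + 2*68*(-1/29))*(1/1580) = (-1908/169 - 136/29)*(1/1580) = -78316/4901*1/1580 = -19579/1935895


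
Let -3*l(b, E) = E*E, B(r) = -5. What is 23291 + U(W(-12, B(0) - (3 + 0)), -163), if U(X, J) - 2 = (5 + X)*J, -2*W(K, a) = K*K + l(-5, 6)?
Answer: 33236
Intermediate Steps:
l(b, E) = -E**2/3 (l(b, E) = -E*E/3 = -E**2/3)
W(K, a) = 6 - K**2/2 (W(K, a) = -(K*K - 1/3*6**2)/2 = -(K**2 - 1/3*36)/2 = -(K**2 - 12)/2 = -(-12 + K**2)/2 = 6 - K**2/2)
U(X, J) = 2 + J*(5 + X) (U(X, J) = 2 + (5 + X)*J = 2 + J*(5 + X))
23291 + U(W(-12, B(0) - (3 + 0)), -163) = 23291 + (2 + 5*(-163) - 163*(6 - 1/2*(-12)**2)) = 23291 + (2 - 815 - 163*(6 - 1/2*144)) = 23291 + (2 - 815 - 163*(6 - 72)) = 23291 + (2 - 815 - 163*(-66)) = 23291 + (2 - 815 + 10758) = 23291 + 9945 = 33236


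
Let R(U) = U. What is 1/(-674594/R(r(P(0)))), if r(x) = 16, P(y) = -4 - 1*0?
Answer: -8/337297 ≈ -2.3718e-5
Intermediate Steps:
P(y) = -4 (P(y) = -4 + 0 = -4)
1/(-674594/R(r(P(0)))) = 1/(-674594/16) = 1/(-674594*1/16) = 1/(-337297/8) = -8/337297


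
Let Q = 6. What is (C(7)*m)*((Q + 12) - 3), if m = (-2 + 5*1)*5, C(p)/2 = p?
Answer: 3150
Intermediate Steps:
C(p) = 2*p
m = 15 (m = (-2 + 5)*5 = 3*5 = 15)
(C(7)*m)*((Q + 12) - 3) = ((2*7)*15)*((6 + 12) - 3) = (14*15)*(18 - 3) = 210*15 = 3150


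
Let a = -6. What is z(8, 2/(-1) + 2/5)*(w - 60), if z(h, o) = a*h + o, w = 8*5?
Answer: 992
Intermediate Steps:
w = 40
z(h, o) = o - 6*h (z(h, o) = -6*h + o = o - 6*h)
z(8, 2/(-1) + 2/5)*(w - 60) = ((2/(-1) + 2/5) - 6*8)*(40 - 60) = ((2*(-1) + 2*(1/5)) - 48)*(-20) = ((-2 + 2/5) - 48)*(-20) = (-8/5 - 48)*(-20) = -248/5*(-20) = 992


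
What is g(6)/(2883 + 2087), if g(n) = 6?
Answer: 3/2485 ≈ 0.0012072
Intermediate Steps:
g(6)/(2883 + 2087) = 6/(2883 + 2087) = 6/4970 = (1/4970)*6 = 3/2485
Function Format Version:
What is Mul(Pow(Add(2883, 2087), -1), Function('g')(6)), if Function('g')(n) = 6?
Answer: Rational(3, 2485) ≈ 0.0012072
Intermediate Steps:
Mul(Pow(Add(2883, 2087), -1), Function('g')(6)) = Mul(Pow(Add(2883, 2087), -1), 6) = Mul(Pow(4970, -1), 6) = Mul(Rational(1, 4970), 6) = Rational(3, 2485)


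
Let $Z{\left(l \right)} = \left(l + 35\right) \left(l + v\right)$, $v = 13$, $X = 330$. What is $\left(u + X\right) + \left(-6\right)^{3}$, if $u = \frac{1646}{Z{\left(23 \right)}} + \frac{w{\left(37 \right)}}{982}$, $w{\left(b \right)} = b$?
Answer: $\frac{58860263}{512604} \approx 114.83$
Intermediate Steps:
$Z{\left(l \right)} = \left(13 + l\right) \left(35 + l\right)$ ($Z{\left(l \right)} = \left(l + 35\right) \left(l + 13\right) = \left(35 + l\right) \left(13 + l\right) = \left(13 + l\right) \left(35 + l\right)$)
$u = \frac{423407}{512604}$ ($u = \frac{1646}{455 + 23^{2} + 48 \cdot 23} + \frac{37}{982} = \frac{1646}{455 + 529 + 1104} + 37 \cdot \frac{1}{982} = \frac{1646}{2088} + \frac{37}{982} = 1646 \cdot \frac{1}{2088} + \frac{37}{982} = \frac{823}{1044} + \frac{37}{982} = \frac{423407}{512604} \approx 0.82599$)
$\left(u + X\right) + \left(-6\right)^{3} = \left(\frac{423407}{512604} + 330\right) + \left(-6\right)^{3} = \frac{169582727}{512604} - 216 = \frac{58860263}{512604}$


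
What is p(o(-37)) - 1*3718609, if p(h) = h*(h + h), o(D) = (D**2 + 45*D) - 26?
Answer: -3511241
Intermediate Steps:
o(D) = -26 + D**2 + 45*D
p(h) = 2*h**2 (p(h) = h*(2*h) = 2*h**2)
p(o(-37)) - 1*3718609 = 2*(-26 + (-37)**2 + 45*(-37))**2 - 1*3718609 = 2*(-26 + 1369 - 1665)**2 - 3718609 = 2*(-322)**2 - 3718609 = 2*103684 - 3718609 = 207368 - 3718609 = -3511241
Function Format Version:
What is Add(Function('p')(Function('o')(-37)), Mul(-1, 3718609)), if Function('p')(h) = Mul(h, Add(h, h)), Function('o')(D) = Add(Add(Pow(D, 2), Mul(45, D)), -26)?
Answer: -3511241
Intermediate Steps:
Function('o')(D) = Add(-26, Pow(D, 2), Mul(45, D))
Function('p')(h) = Mul(2, Pow(h, 2)) (Function('p')(h) = Mul(h, Mul(2, h)) = Mul(2, Pow(h, 2)))
Add(Function('p')(Function('o')(-37)), Mul(-1, 3718609)) = Add(Mul(2, Pow(Add(-26, Pow(-37, 2), Mul(45, -37)), 2)), Mul(-1, 3718609)) = Add(Mul(2, Pow(Add(-26, 1369, -1665), 2)), -3718609) = Add(Mul(2, Pow(-322, 2)), -3718609) = Add(Mul(2, 103684), -3718609) = Add(207368, -3718609) = -3511241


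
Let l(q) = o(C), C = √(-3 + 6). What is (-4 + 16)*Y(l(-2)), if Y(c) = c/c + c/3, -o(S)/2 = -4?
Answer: 44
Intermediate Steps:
C = √3 ≈ 1.7320
o(S) = 8 (o(S) = -2*(-4) = 8)
l(q) = 8
Y(c) = 1 + c/3 (Y(c) = 1 + c*(⅓) = 1 + c/3)
(-4 + 16)*Y(l(-2)) = (-4 + 16)*(1 + (⅓)*8) = 12*(1 + 8/3) = 12*(11/3) = 44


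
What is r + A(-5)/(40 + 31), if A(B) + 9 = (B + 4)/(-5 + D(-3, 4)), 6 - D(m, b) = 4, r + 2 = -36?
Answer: -8120/213 ≈ -38.122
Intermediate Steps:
r = -38 (r = -2 - 36 = -38)
D(m, b) = 2 (D(m, b) = 6 - 1*4 = 6 - 4 = 2)
A(B) = -31/3 - B/3 (A(B) = -9 + (B + 4)/(-5 + 2) = -9 + (4 + B)/(-3) = -9 + (4 + B)*(-1/3) = -9 + (-4/3 - B/3) = -31/3 - B/3)
r + A(-5)/(40 + 31) = -38 + (-31/3 - 1/3*(-5))/(40 + 31) = -38 + (-31/3 + 5/3)/71 = -38 + (1/71)*(-26/3) = -38 - 26/213 = -8120/213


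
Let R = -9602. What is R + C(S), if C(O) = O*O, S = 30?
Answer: -8702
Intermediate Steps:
C(O) = O**2
R + C(S) = -9602 + 30**2 = -9602 + 900 = -8702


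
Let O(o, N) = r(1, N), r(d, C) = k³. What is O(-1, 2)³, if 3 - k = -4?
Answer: 40353607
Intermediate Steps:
k = 7 (k = 3 - 1*(-4) = 3 + 4 = 7)
r(d, C) = 343 (r(d, C) = 7³ = 343)
O(o, N) = 343
O(-1, 2)³ = 343³ = 40353607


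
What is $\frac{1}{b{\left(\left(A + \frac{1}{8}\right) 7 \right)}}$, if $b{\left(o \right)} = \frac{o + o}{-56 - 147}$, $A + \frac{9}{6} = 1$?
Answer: $\frac{116}{3} \approx 38.667$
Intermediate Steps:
$A = - \frac{1}{2}$ ($A = - \frac{3}{2} + 1 = - \frac{1}{2} \approx -0.5$)
$b{\left(o \right)} = - \frac{2 o}{203}$ ($b{\left(o \right)} = \frac{2 o}{-203} = 2 o \left(- \frac{1}{203}\right) = - \frac{2 o}{203}$)
$\frac{1}{b{\left(\left(A + \frac{1}{8}\right) 7 \right)}} = \frac{1}{\left(- \frac{2}{203}\right) \left(- \frac{1}{2} + \frac{1}{8}\right) 7} = \frac{1}{\left(- \frac{2}{203}\right) \left(\left(- \frac{3}{8}\right) 7\right)} = \frac{1}{\left(- \frac{2}{203}\right) \left(- \frac{21}{8}\right)} = \frac{1}{\frac{3}{116}} = \frac{116}{3}$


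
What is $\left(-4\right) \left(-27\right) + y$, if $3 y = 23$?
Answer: $\frac{347}{3} \approx 115.67$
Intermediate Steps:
$y = \frac{23}{3}$ ($y = \frac{1}{3} \cdot 23 = \frac{23}{3} \approx 7.6667$)
$\left(-4\right) \left(-27\right) + y = \left(-4\right) \left(-27\right) + \frac{23}{3} = 108 + \frac{23}{3} = \frac{347}{3}$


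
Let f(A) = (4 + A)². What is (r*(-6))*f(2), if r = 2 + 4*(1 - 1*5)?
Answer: 3024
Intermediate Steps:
r = -14 (r = 2 + 4*(1 - 5) = 2 + 4*(-4) = 2 - 16 = -14)
(r*(-6))*f(2) = (-14*(-6))*(4 + 2)² = 84*6² = 84*36 = 3024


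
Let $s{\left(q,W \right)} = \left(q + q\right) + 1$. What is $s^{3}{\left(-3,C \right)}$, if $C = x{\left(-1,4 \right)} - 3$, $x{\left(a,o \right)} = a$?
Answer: $-125$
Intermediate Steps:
$C = -4$ ($C = -1 - 3 = -4$)
$s{\left(q,W \right)} = 1 + 2 q$ ($s{\left(q,W \right)} = 2 q + 1 = 1 + 2 q$)
$s^{3}{\left(-3,C \right)} = \left(1 + 2 \left(-3\right)\right)^{3} = \left(1 - 6\right)^{3} = \left(-5\right)^{3} = -125$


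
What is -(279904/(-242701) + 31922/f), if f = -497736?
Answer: 73532899333/60400512468 ≈ 1.2174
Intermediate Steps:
-(279904/(-242701) + 31922/f) = -(279904/(-242701) + 31922/(-497736)) = -(279904*(-1/242701) + 31922*(-1/497736)) = -(-279904/242701 - 15961/248868) = -1*(-73532899333/60400512468) = 73532899333/60400512468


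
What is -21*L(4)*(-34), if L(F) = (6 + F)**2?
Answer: 71400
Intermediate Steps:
-21*L(4)*(-34) = -21*(6 + 4)**2*(-34) = -21*10**2*(-34) = -21*100*(-34) = -2100*(-34) = 71400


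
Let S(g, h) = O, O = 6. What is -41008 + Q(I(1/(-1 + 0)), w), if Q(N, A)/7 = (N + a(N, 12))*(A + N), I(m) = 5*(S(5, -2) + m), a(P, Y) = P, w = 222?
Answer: 45442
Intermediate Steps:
S(g, h) = 6
I(m) = 30 + 5*m (I(m) = 5*(6 + m) = 30 + 5*m)
Q(N, A) = 14*N*(A + N) (Q(N, A) = 7*((N + N)*(A + N)) = 7*((2*N)*(A + N)) = 7*(2*N*(A + N)) = 14*N*(A + N))
-41008 + Q(I(1/(-1 + 0)), w) = -41008 + 14*(30 + 5/(-1 + 0))*(222 + (30 + 5/(-1 + 0))) = -41008 + 14*(30 + 5/(-1))*(222 + (30 + 5/(-1))) = -41008 + 14*(30 + 5*(-1))*(222 + (30 + 5*(-1))) = -41008 + 14*(30 - 5)*(222 + (30 - 5)) = -41008 + 14*25*(222 + 25) = -41008 + 14*25*247 = -41008 + 86450 = 45442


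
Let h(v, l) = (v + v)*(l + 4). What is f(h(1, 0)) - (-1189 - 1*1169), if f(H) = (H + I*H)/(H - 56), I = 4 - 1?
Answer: 7072/3 ≈ 2357.3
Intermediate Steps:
I = 3
h(v, l) = 2*v*(4 + l) (h(v, l) = (2*v)*(4 + l) = 2*v*(4 + l))
f(H) = 4*H/(-56 + H) (f(H) = (H + 3*H)/(H - 56) = (4*H)/(-56 + H) = 4*H/(-56 + H))
f(h(1, 0)) - (-1189 - 1*1169) = 4*(2*1*(4 + 0))/(-56 + 2*1*(4 + 0)) - (-1189 - 1*1169) = 4*(2*1*4)/(-56 + 2*1*4) - (-1189 - 1169) = 4*8/(-56 + 8) - 1*(-2358) = 4*8/(-48) + 2358 = 4*8*(-1/48) + 2358 = -2/3 + 2358 = 7072/3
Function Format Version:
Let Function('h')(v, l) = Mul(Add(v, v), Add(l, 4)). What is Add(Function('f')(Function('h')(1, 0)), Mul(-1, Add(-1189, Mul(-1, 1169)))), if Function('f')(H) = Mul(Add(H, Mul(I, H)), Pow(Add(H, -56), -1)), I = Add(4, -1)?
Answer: Rational(7072, 3) ≈ 2357.3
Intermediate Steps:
I = 3
Function('h')(v, l) = Mul(2, v, Add(4, l)) (Function('h')(v, l) = Mul(Mul(2, v), Add(4, l)) = Mul(2, v, Add(4, l)))
Function('f')(H) = Mul(4, H, Pow(Add(-56, H), -1)) (Function('f')(H) = Mul(Add(H, Mul(3, H)), Pow(Add(H, -56), -1)) = Mul(Mul(4, H), Pow(Add(-56, H), -1)) = Mul(4, H, Pow(Add(-56, H), -1)))
Add(Function('f')(Function('h')(1, 0)), Mul(-1, Add(-1189, Mul(-1, 1169)))) = Add(Mul(4, Mul(2, 1, Add(4, 0)), Pow(Add(-56, Mul(2, 1, Add(4, 0))), -1)), Mul(-1, Add(-1189, Mul(-1, 1169)))) = Add(Mul(4, Mul(2, 1, 4), Pow(Add(-56, Mul(2, 1, 4)), -1)), Mul(-1, Add(-1189, -1169))) = Add(Mul(4, 8, Pow(Add(-56, 8), -1)), Mul(-1, -2358)) = Add(Mul(4, 8, Pow(-48, -1)), 2358) = Add(Mul(4, 8, Rational(-1, 48)), 2358) = Add(Rational(-2, 3), 2358) = Rational(7072, 3)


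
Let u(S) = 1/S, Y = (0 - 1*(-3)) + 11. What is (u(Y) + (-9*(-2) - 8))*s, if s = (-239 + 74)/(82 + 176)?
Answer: -7755/1204 ≈ -6.4410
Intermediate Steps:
Y = 14 (Y = (0 + 3) + 11 = 3 + 11 = 14)
u(S) = 1/S
s = -55/86 (s = -165/258 = -165*1/258 = -55/86 ≈ -0.63953)
(u(Y) + (-9*(-2) - 8))*s = (1/14 + (-9*(-2) - 8))*(-55/86) = (1/14 + (18 - 8))*(-55/86) = (1/14 + 10)*(-55/86) = (141/14)*(-55/86) = -7755/1204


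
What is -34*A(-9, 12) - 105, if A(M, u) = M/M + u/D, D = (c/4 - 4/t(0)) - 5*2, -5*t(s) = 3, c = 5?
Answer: 1421/25 ≈ 56.840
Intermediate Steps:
t(s) = -⅗ (t(s) = -⅕*3 = -⅗)
D = -25/12 (D = (5/4 - 4/(-⅗)) - 5*2 = (5*(¼) - 4*(-5/3)) - 10 = (5/4 + 20/3) - 10 = 95/12 - 10 = -25/12 ≈ -2.0833)
A(M, u) = 1 - 12*u/25 (A(M, u) = M/M + u/(-25/12) = 1 + u*(-12/25) = 1 - 12*u/25)
-34*A(-9, 12) - 105 = -34*(1 - 12/25*12) - 105 = -34*(1 - 144/25) - 105 = -34*(-119/25) - 105 = 4046/25 - 105 = 1421/25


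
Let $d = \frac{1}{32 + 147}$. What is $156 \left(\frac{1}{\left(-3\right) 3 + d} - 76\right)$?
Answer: $- \frac{9558042}{805} \approx -11873.0$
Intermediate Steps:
$d = \frac{1}{179} \approx 0.0055866$
$156 \left(\frac{1}{\left(-3\right) 3 + d} - 76\right) = 156 \left(\frac{1}{\left(-3\right) 3 + \frac{1}{179}} - 76\right) = 156 \left(\frac{1}{-9 + \frac{1}{179}} - 76\right) = 156 \left(\frac{1}{- \frac{1610}{179}} - 76\right) = 156 \left(- \frac{179}{1610} - 76\right) = 156 \left(- \frac{122539}{1610}\right) = - \frac{9558042}{805}$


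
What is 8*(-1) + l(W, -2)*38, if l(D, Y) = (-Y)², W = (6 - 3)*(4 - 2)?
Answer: 144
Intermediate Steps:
W = 6 (W = 3*2 = 6)
l(D, Y) = Y²
8*(-1) + l(W, -2)*38 = 8*(-1) + (-2)²*38 = -8 + 4*38 = -8 + 152 = 144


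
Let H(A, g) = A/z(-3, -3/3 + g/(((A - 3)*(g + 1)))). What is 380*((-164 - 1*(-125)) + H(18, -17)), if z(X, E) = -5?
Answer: -16188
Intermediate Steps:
H(A, g) = -A/5 (H(A, g) = A/(-5) = A*(-1/5) = -A/5)
380*((-164 - 1*(-125)) + H(18, -17)) = 380*((-164 - 1*(-125)) - 1/5*18) = 380*((-164 + 125) - 18/5) = 380*(-39 - 18/5) = 380*(-213/5) = -16188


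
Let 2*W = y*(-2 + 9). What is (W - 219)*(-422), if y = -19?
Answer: 120481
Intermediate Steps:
W = -133/2 (W = (-19*(-2 + 9))/2 = (-19*7)/2 = (½)*(-133) = -133/2 ≈ -66.500)
(W - 219)*(-422) = (-133/2 - 219)*(-422) = -571/2*(-422) = 120481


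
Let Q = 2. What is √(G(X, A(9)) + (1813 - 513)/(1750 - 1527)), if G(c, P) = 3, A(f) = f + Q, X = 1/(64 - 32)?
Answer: √439087/223 ≈ 2.9715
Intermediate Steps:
X = 1/32 ≈ 0.031250
A(f) = 2 + f (A(f) = f + 2 = 2 + f)
√(G(X, A(9)) + (1813 - 513)/(1750 - 1527)) = √(3 + (1813 - 513)/(1750 - 1527)) = √(3 + 1300/223) = √(1969/223) = √439087/223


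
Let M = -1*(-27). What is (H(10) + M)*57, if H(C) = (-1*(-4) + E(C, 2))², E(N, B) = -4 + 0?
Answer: 1539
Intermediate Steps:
M = 27
E(N, B) = -4
H(C) = 0 (H(C) = (-1*(-4) - 4)² = (4 - 4)² = 0² = 0)
(H(10) + M)*57 = (0 + 27)*57 = 27*57 = 1539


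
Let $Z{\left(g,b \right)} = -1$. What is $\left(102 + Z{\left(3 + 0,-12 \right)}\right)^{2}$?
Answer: $10201$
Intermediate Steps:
$\left(102 + Z{\left(3 + 0,-12 \right)}\right)^{2} = \left(102 - 1\right)^{2} = 101^{2} = 10201$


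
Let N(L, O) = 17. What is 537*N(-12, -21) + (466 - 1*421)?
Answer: 9174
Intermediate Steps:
537*N(-12, -21) + (466 - 1*421) = 537*17 + (466 - 1*421) = 9129 + (466 - 421) = 9129 + 45 = 9174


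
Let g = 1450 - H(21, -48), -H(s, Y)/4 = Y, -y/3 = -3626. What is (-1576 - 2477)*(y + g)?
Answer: -49187208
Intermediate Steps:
y = 10878 (y = -3*(-3626) = 10878)
H(s, Y) = -4*Y
g = 1258 (g = 1450 - (-4)*(-48) = 1450 - 1*192 = 1450 - 192 = 1258)
(-1576 - 2477)*(y + g) = (-1576 - 2477)*(10878 + 1258) = -4053*12136 = -49187208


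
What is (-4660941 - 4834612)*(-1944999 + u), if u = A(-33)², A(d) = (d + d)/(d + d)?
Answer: 18468831593894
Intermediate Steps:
A(d) = 1 (A(d) = (2*d)/((2*d)) = (2*d)*(1/(2*d)) = 1)
u = 1 (u = 1² = 1)
(-4660941 - 4834612)*(-1944999 + u) = (-4660941 - 4834612)*(-1944999 + 1) = -9495553*(-1944998) = 18468831593894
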